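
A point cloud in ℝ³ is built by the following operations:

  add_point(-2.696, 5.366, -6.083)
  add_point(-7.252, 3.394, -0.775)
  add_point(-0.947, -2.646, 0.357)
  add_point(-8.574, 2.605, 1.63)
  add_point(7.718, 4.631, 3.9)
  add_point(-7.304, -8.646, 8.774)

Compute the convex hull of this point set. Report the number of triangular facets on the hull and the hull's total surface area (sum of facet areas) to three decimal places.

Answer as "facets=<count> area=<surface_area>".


Points on the hull: [0, 1, 2, 3, 4, 5] (6 of 6).

Facet areas (half cross-product norm):
  f1: (p5, p4, p3) → 110.7184
  f2: (p2, p5, p4) → 63.1513
  f3: (p2, p0, p4) → 60.9759
  f4: (p2, p0, p5) → 43.8764
  f5: (p1, p4, p3) → 21.9509
  f6: (p1, p0, p4) → 52.3743
  f7: (p1, p5, p3) → 14.7238
  f8: (p1, p0, p5) → 41.5286
Σ area = 409.300

Euler characteristic 6−12+8 = 2 ✓

facets=8 area=409.300


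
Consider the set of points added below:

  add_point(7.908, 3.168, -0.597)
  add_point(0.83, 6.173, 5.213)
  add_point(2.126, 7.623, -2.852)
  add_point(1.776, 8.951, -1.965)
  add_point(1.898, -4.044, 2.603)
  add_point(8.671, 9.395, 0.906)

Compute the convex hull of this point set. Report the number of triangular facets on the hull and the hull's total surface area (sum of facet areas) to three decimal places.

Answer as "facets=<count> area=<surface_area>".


Extreme-point indices: [0, 1, 2, 3, 4, 5] — 6 of 6 on the boundary.

Area of each hull facet:
  f1: (p4, p5, p1) → 49.9499
  f2: (p0, p4, p5) → 22.8976
  f3: (p0, p2, p5) → 22.5349
  f4: (p0, p2, p4) → 37.8163
  f5: (p3, p5, p1) → 28.2899
  f6: (p3, p2, p5) → 6.1054
  f7: (p3, p4, p1) → 40.8688
  f8: (p3, p2, p4) → 9.1058
Σ area = 217.569

Check V−E+F: 6 − 12 + 8 = 2.

facets=8 area=217.569


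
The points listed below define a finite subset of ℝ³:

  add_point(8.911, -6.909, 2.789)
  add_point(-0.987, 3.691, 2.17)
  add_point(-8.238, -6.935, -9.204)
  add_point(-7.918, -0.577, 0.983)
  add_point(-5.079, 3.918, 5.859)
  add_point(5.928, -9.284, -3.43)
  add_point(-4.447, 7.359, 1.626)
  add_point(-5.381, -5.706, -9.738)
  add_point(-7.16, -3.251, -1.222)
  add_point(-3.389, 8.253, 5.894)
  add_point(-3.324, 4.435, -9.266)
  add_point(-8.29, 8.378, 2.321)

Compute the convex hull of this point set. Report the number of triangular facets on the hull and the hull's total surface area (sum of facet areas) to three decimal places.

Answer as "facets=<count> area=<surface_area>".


Extreme-point indices: [0, 2, 3, 4, 5, 7, 8, 9, 10, 11] — 10 of 12 on the boundary.

Area of each hull facet:
  f1: (p10, p9, p11) → 39.1987
  f2: (p10, p9, p0) → 145.2010
  f3: (p5, p10, p0) → 62.0542
  f4: (p5, p10, p7) → 69.3978
  f5: (p4, p9, p0) → 40.0987
  f6: (p4, p3, p0) → 63.6476
  f7: (p4, p9, p11) → 13.5542
  f8: (p4, p3, p11) → 23.3624
  f9: (p2, p5, p7) → 17.2836
  f10: (p2, p3, p11) → 41.4950
  f11: (p2, p10, p11) → 81.2090
  f12: (p2, p10, p7) → 13.6130
  f13: (p8, p3, p0) → 29.3671
  f14: (p8, p2, p3) → 8.3368
  f15: (p8, p5, p0) → 52.8942
  f16: (p8, p2, p5) → 63.2704
Σ area = 763.984

Check V−E+F: 10 − 24 + 16 = 2.

facets=16 area=763.984


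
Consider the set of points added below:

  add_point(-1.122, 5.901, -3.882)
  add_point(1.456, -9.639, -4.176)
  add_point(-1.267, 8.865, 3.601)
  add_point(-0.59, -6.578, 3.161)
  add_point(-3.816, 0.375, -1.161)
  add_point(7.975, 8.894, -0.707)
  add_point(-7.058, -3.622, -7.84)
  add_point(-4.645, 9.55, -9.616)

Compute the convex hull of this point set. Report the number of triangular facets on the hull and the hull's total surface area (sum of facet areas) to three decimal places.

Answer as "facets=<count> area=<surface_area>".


Points on the hull: [1, 2, 3, 4, 5, 6, 7] (7 of 8).

Area of each hull facet:
  f1: (p3, p1, p6) → 45.1359
  f2: (p3, p1, p5) → 74.2983
  f3: (p3, p2, p5) → 78.7478
  f4: (p7, p1, p6) → 67.1384
  f5: (p7, p1, p5) → 145.7259
  f6: (p7, p2, p6) → 91.4496
  f7: (p7, p2, p5) → 68.4396
  f8: (p4, p2, p6) → 20.7495
  f9: (p4, p3, p6) → 36.6468
  f10: (p4, p3, p2) → 41.6130
Σ area = 669.945

Check V−E+F: 7 − 15 + 10 = 2.

facets=10 area=669.945


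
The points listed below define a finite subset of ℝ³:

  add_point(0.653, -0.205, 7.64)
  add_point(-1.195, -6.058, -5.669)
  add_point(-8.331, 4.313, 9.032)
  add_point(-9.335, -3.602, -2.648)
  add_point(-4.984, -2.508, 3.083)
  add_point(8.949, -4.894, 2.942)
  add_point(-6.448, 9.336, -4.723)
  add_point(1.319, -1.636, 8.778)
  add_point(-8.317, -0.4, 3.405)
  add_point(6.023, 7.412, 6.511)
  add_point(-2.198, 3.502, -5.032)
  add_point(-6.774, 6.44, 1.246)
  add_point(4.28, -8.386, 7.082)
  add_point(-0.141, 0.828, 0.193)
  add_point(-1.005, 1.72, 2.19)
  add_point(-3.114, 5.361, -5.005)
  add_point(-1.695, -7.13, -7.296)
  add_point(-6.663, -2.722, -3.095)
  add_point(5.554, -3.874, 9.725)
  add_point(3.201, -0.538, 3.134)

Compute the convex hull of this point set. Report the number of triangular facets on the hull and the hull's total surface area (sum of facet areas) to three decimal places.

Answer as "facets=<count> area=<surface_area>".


Points on the hull: [2, 3, 5, 6, 8, 9, 10, 12, 15, 16, 18] (11 of 20).

Area of each hull facet:
  f1: (p2, p6, p3) → 85.8030
  f2: (p16, p6, p3) → 64.1175
  f3: (p8, p2, p3) → 6.4751
  f4: (p9, p2, p6) → 102.9795
  f5: (p9, p2, p18) → 83.8712
  f6: (p9, p18, p5) → 44.5471
  f7: (p10, p16, p5) → 78.5653
  f8: (p10, p9, p5) → 90.9287
  f9: (p12, p18, p5) → 18.4752
  f10: (p12, p16, p5) → 52.8673
  f11: (p12, p16, p3) → 74.6165
  f12: (p12, p8, p3) → 52.9614
  f13: (p12, p2, p18) → 42.5342
  f14: (p12, p8, p2) → 55.7234
  f15: (p15, p16, p6) → 18.5735
  f16: (p15, p10, p16) → 4.9278
  f17: (p15, p9, p6) → 37.3632
  f18: (p15, p10, p9) → 15.2344
Σ area = 930.564

Euler: V−E+F = 11−27+18 = 2.

facets=18 area=930.564


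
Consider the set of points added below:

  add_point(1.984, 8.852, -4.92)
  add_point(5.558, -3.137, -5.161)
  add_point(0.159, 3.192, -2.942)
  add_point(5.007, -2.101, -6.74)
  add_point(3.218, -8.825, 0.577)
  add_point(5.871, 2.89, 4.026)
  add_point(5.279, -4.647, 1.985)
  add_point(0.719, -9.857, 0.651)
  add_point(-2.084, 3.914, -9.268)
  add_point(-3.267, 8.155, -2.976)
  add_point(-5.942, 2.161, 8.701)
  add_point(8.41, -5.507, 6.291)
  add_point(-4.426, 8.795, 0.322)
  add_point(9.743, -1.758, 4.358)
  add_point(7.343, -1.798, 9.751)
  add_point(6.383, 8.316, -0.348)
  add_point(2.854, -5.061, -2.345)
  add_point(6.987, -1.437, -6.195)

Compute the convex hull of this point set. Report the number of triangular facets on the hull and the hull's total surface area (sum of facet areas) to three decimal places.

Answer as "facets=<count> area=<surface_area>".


Extreme-point indices: [0, 1, 3, 4, 7, 8, 9, 10, 11, 12, 13, 14, 15, 17] — 14 of 18 on the boundary.

Area of each hull facet:
  f1: (p8, p7, p10) → 126.6432
  f2: (p14, p7, p10) → 90.4530
  f3: (p14, p15, p10) → 94.3927
  f4: (p14, p15, p13) → 33.1193
  f5: (p17, p15, p13) → 55.2289
  f6: (p12, p8, p10) → 53.5629
  f7: (p12, p15, p10) → 57.7447
  f8: (p11, p14, p13) → 11.0924
  f9: (p11, p14, p7) → 23.4475
  f10: (p11, p17, p13) → 22.4079
  f11: (p3, p8, p7) → 52.7851
  f12: (p3, p17, p8) → 8.6895
  f13: (p0, p12, p15) → 26.2788
  f14: (p0, p17, p8) → 40.7238
  f15: (p0, p17, p15) → 35.0069
  f16: (p4, p11, p7) → 8.0832
  f17: (p4, p11, p17) → 44.9081
  f18: (p4, p3, p7) → 12.2779
  f19: (p9, p12, p8) → 5.6566
  f20: (p9, p0, p8) → 20.2347
  f21: (p9, p0, p12) → 8.0136
  f22: (p1, p3, p17) → 2.0268
  f23: (p1, p4, p17) → 4.0508
  f24: (p1, p4, p3) → 4.6671
Σ area = 841.495

Check V−E+F: 14 − 36 + 24 = 2.

facets=24 area=841.495


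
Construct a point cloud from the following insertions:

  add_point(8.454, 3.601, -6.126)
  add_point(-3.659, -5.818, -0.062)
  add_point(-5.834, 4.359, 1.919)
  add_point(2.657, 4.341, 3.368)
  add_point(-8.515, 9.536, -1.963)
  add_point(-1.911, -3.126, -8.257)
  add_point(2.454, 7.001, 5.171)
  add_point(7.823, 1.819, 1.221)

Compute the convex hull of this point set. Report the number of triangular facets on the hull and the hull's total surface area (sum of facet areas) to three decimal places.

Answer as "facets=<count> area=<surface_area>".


facets=10 area=552.620

Extreme-point indices: [0, 1, 2, 4, 5, 6, 7] — 7 of 8 on the boundary.

Facet areas (half cross-product norm):
  f1: (p6, p0, p4) → 88.1494
  f2: (p5, p0, p4) → 96.6757
  f3: (p5, p1, p4) → 67.1241
  f4: (p2, p1, p4) → 27.0292
  f5: (p2, p6, p4) → 30.7536
  f6: (p2, p6, p1) → 48.5926
  f7: (p7, p6, p0) → 29.8554
  f8: (p7, p6, p1) → 57.8428
  f9: (p7, p5, p0) → 47.5408
  f10: (p7, p5, p1) → 59.0560
Σ area = 552.620

Euler: V−E+F = 7−15+10 = 2.


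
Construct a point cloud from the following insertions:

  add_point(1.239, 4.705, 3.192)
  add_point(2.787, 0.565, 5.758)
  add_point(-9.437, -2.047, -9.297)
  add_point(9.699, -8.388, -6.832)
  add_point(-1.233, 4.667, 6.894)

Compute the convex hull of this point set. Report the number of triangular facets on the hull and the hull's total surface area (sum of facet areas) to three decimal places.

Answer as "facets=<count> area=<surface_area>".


5 of the 5 inputs are extreme points: [0, 1, 2, 3, 4].

Triangle areas on the boundary:
  f1: (p0, p3, p2) → 152.6313
  f2: (p4, p0, p2) → 38.3062
  f3: (p1, p3, p2) → 152.6292
  f4: (p1, p4, p2) → 56.2809
  f5: (p1, p0, p3) → 42.5526
  f6: (p1, p4, p0) → 10.9959
Σ area = 453.396

Euler characteristic 5−9+6 = 2 ✓

facets=6 area=453.396


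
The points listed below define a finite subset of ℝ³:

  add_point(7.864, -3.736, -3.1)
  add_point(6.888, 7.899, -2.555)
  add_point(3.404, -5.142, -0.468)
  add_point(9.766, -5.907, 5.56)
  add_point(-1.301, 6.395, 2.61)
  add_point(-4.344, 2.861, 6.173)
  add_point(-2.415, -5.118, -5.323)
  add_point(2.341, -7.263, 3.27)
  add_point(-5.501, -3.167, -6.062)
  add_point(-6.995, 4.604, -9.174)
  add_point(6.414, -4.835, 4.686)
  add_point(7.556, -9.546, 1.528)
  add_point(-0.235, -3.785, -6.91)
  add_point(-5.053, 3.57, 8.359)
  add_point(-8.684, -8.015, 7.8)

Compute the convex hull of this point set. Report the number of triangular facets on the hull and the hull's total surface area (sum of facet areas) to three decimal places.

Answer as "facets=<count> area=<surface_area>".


Extreme-point indices: [0, 1, 3, 4, 6, 8, 9, 11, 12, 13, 14] — 11 of 15 on the boundary.

Per-facet area ½‖(b−a)×(c−a)‖:
  f1: (p13, p3, p14) → 104.3420
  f2: (p13, p1, p3) → 123.7503
  f3: (p13, p9, p14) → 107.3520
  f4: (p4, p9, p1) → 64.4551
  f5: (p4, p13, p1) → 16.6473
  f6: (p4, p13, p9) → 44.4650
  f7: (p11, p3, p14) → 51.1763
  f8: (p11, p6, p14) → 93.3789
  f9: (p8, p9, p14) → 51.3348
  f10: (p8, p6, p14) → 27.5474
  f11: (p0, p1, p3) → 52.1601
  f12: (p0, p11, p3) → 21.7390
  f13: (p12, p11, p6) → 19.2159
  f14: (p12, p0, p11) → 32.4312
  f15: (p12, p8, p9) → 22.2714
  f16: (p12, p8, p6) → 5.4042
  f17: (p12, p9, p1) → 76.4738
  f18: (p12, p0, p1) → 52.2435
Σ area = 966.388

Check V−E+F: 11 − 27 + 18 = 2.

facets=18 area=966.388


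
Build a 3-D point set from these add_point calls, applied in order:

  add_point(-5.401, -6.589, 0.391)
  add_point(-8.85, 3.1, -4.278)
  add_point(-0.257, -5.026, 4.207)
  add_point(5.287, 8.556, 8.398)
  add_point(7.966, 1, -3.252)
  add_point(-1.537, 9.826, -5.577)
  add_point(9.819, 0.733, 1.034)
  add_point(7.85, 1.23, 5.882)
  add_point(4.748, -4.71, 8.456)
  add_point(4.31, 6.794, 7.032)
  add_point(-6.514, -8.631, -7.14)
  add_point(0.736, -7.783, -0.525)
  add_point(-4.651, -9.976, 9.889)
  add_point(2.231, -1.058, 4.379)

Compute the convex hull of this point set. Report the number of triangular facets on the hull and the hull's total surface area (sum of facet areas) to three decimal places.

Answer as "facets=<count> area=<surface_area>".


facets=16 area=1003.311

Hull vertices (10/14): indices [1, 3, 4, 5, 6, 7, 8, 10, 11, 12].

Triangle areas on the boundary:
  f1: (p10, p12, p1) → 104.6959
  f2: (p3, p12, p1) → 175.9704
  f3: (p4, p3, p6) → 25.1498
  f4: (p11, p10, p12) → 57.0622
  f5: (p11, p4, p6) → 27.3549
  f6: (p11, p4, p10) → 53.6901
  f7: (p8, p3, p12) → 61.6381
  f8: (p8, p11, p6) → 52.0861
  f9: (p8, p11, p12) → 52.1102
  f10: (p5, p3, p1) → 77.3117
  f11: (p5, p4, p3) → 87.3039
  f12: (p5, p10, p1) → 54.3417
  f13: (p5, p4, p10) → 113.2800
  f14: (p7, p3, p6) → 18.7279
  f15: (p7, p8, p6) → 17.1700
  f16: (p7, p8, p3) → 25.4175
Σ area = 1003.311

Euler: V−E+F = 10−24+16 = 2.


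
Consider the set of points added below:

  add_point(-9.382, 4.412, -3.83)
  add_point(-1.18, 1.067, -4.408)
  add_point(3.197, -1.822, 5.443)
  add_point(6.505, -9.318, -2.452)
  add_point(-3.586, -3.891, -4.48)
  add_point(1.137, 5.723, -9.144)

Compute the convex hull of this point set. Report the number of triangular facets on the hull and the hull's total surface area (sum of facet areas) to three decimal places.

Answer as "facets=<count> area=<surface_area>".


Points on the hull: [0, 2, 3, 4, 5] (5 of 6).

Per-facet area ½‖(b−a)×(c−a)‖:
  f1: (p2, p5, p0) → 92.4634
  f2: (p2, p5, p3) → 90.5322
  f3: (p4, p5, p0) → 53.8750
  f4: (p4, p5, p3) → 67.6099
  f5: (p4, p2, p0) → 61.3785
  f6: (p4, p2, p3) → 59.4951
Σ area = 425.354

Euler: V−E+F = 5−9+6 = 2.

facets=6 area=425.354


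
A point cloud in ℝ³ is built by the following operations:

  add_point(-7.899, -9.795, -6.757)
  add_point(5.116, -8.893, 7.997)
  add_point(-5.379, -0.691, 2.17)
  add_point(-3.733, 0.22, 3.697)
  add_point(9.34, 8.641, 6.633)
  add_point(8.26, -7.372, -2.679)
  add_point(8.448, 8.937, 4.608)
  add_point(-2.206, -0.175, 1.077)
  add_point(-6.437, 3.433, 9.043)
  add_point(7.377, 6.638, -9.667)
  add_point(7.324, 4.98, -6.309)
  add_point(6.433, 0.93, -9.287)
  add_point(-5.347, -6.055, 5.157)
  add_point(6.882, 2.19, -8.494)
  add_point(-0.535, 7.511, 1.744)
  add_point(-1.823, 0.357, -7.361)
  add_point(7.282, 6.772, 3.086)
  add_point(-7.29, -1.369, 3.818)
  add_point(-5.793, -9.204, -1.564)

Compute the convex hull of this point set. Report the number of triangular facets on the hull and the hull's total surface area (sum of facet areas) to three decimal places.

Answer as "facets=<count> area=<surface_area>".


Extreme-point indices: [0, 1, 4, 5, 6, 8, 9, 11, 12, 14, 15, 17, 18] — 13 of 19 on the boundary.

Per-facet area ½‖(b−a)×(c−a)‖:
  f1: (p1, p8, p4) → 128.6502
  f2: (p15, p9, p0) → 29.6108
  f3: (p6, p9, p4) → 7.0015
  f4: (p12, p1, p8) → 56.1405
  f5: (p5, p1, p0) → 94.4261
  f6: (p5, p9, p4) → 122.0610
  f7: (p5, p1, p4) → 97.8595
  f8: (p14, p15, p8) → 57.7413
  f9: (p14, p15, p9) → 63.8066
  f10: (p14, p6, p9) → 63.6822
  f11: (p14, p8, p4) → 55.0245
  f12: (p14, p6, p4) → 8.2748
  f13: (p17, p12, p0) → 33.3919
  f14: (p17, p12, p8) → 17.4248
  f15: (p17, p15, p0) → 68.6412
  f16: (p17, p15, p8) → 38.7202
  f17: (p18, p1, p0) → 18.5956
  f18: (p18, p12, p0) → 9.1376
  f19: (p18, p12, p1) → 41.0005
  f20: (p11, p9, p0) → 36.2464
  f21: (p11, p5, p0) → 88.8213
  f22: (p11, p5, p9) → 19.8516
Σ area = 1156.110

Euler characteristic 13−33+22 = 2 ✓

facets=22 area=1156.110


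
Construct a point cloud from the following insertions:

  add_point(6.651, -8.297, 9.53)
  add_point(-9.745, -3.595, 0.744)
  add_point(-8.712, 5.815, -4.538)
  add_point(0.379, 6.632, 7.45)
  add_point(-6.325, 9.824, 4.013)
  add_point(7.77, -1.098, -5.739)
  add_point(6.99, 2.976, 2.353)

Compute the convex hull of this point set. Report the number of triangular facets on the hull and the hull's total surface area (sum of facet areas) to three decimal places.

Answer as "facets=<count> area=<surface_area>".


7 of the 7 inputs are extreme points: [0, 1, 2, 3, 4, 5, 6].

Per-facet area ½‖(b−a)×(c−a)‖:
  f1: (p0, p5, p1) → 144.0223
  f2: (p0, p4, p1) → 136.0682
  f3: (p2, p5, p1) → 94.8311
  f4: (p2, p4, p1) → 52.7403
  f5: (p2, p4, p5) → 87.2454
  f6: (p6, p4, p5) → 63.4235
  f7: (p6, p0, p5) → 60.4614
  f8: (p3, p0, p4) → 45.9992
  f9: (p3, p6, p4) → 31.9367
  f10: (p3, p6, p0) → 60.9014
Σ area = 777.629

Euler: V−E+F = 7−15+10 = 2.

facets=10 area=777.629


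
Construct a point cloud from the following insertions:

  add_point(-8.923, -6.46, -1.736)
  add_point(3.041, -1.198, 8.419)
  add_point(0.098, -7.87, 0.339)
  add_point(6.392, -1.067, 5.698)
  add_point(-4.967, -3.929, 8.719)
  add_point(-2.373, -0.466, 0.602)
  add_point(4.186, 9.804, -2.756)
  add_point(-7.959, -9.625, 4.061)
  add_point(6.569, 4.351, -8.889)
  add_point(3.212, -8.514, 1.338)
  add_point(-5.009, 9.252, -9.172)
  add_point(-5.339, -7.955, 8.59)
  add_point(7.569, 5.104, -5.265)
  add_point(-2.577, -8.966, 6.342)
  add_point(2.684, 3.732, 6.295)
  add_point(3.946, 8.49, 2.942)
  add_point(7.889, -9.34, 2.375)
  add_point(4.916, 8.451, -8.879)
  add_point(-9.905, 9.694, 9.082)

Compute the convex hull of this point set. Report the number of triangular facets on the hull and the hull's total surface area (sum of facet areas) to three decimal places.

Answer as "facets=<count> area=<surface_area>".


facets=30 area=1258.346

Points on the hull: [0, 1, 2, 3, 4, 6, 7, 8, 10, 11, 12, 13, 14, 15, 16, 17, 18] (17 of 19).

Facet areas (half cross-product norm):
  f1: (p11, p7, p18) → 49.0984
  f2: (p0, p7, p18) → 64.7485
  f3: (p0, p10, p18) → 151.3017
  f4: (p0, p7, p16) → 53.1476
  f5: (p8, p0, p10) → 110.7560
  f6: (p13, p7, p16) → 23.0632
  f7: (p13, p11, p16) → 8.0504
  f8: (p13, p11, p7) → 9.8986
  f9: (p1, p11, p16) → 60.1333
  f10: (p17, p8, p10) → 19.6957
  f11: (p2, p0, p16) → 1.5853
  f12: (p2, p8, p16) → 67.6990
  f13: (p2, p8, p0) → 77.0508
  f14: (p3, p1, p16) → 18.4110
  f15: (p14, p15, p18) → 42.2748
  f16: (p14, p1, p18) → 35.5617
  f17: (p14, p3, p15) → 16.2516
  f18: (p14, p3, p1) → 11.3188
  f19: (p4, p11, p18) → 12.4809
  f20: (p4, p1, p18) → 61.3460
  f21: (p4, p1, p11) → 15.6421
  f22: (p12, p17, p8) → 8.4427
  f23: (p12, p3, p15) → 48.2193
  f24: (p12, p8, p16) → 30.1373
  f25: (p12, p3, p16) → 56.7505
  f26: (p6, p12, p15) → 17.9195
  f27: (p6, p12, p17) → 15.8286
  f28: (p6, p15, p18) → 40.5065
  f29: (p6, p10, p18) → 99.7523
  f30: (p6, p17, p10) → 31.2738
Σ area = 1258.346

Euler characteristic 17−45+30 = 2 ✓


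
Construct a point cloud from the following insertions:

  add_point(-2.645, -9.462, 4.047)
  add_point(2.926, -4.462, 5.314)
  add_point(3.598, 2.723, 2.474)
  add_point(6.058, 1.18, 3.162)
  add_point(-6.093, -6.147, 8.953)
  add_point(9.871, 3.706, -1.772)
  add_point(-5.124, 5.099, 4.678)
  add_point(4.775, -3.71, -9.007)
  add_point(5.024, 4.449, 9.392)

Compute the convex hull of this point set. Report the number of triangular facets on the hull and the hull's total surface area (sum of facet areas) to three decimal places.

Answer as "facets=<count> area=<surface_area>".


7 of the 9 inputs are extreme points: [0, 1, 4, 5, 6, 7, 8].

Triangle areas on the boundary:
  f1: (p7, p6, p5) → 94.0782
  f2: (p8, p6, p4) → 67.0659
  f3: (p8, p6, p5) → 68.3180
  f4: (p0, p6, p4) → 40.8394
  f5: (p0, p7, p6) → 115.3765
  f6: (p1, p8, p5) → 57.3823
  f7: (p1, p7, p5) → 70.7458
  f8: (p1, p0, p7) → 54.8514
  f9: (p1, p8, p4) → 48.5292
  f10: (p1, p0, p4) → 25.9482
Σ area = 643.135

Euler: V−E+F = 7−15+10 = 2.

facets=10 area=643.135


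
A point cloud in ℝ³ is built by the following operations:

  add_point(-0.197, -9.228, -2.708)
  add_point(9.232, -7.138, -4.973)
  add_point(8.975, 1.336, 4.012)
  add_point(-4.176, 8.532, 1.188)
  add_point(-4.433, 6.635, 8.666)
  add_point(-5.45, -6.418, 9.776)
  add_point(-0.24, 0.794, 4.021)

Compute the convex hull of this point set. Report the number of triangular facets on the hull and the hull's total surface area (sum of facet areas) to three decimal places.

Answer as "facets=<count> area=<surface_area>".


6 of the 7 inputs are extreme points: [0, 1, 2, 3, 4, 5].

Triangle areas on the boundary:
  f1: (p0, p1, p5) → 58.4257
  f2: (p0, p3, p5) → 114.0381
  f3: (p0, p3, p1) → 92.2023
  f4: (p2, p1, p5) → 107.1159
  f5: (p2, p3, p1) → 92.1850
  f6: (p4, p3, p5) → 47.8977
  f7: (p4, p2, p5) → 96.2914
  f8: (p4, p2, p3) → 56.7463
Σ area = 664.902

Check V−E+F: 6 − 12 + 8 = 2.

facets=8 area=664.902


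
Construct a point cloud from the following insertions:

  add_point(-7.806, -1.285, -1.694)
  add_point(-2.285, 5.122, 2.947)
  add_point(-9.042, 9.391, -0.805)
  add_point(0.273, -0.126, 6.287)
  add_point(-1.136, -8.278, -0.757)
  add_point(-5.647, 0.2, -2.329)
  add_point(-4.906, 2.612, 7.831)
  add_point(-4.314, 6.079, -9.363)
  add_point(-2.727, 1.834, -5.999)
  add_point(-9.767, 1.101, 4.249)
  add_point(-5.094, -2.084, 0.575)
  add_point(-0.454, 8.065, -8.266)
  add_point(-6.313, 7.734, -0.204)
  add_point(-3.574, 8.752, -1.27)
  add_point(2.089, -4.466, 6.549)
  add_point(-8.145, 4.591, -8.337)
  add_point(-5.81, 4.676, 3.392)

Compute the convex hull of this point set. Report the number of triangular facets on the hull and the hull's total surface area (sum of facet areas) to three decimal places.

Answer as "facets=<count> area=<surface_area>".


Hull vertices (12/17): indices [0, 1, 2, 3, 4, 6, 7, 9, 11, 13, 14, 15].

Facet areas (half cross-product norm):
  f1: (p4, p14, p9) → 56.3585
  f2: (p6, p14, p9) → 29.7912
  f3: (p6, p2, p9) → 30.2835
  f4: (p11, p7, p2) → 23.0817
  f5: (p11, p4, p14) → 79.4906
  f6: (p11, p4, p7) → 37.9905
  f7: (p15, p4, p7) → 34.9431
  f8: (p15, p2, p9) → 43.6945
  f9: (p15, p7, p2) → 18.9052
  f10: (p3, p6, p14) → 9.7308
  f11: (p3, p11, p14) → 33.7212
  f12: (p13, p6, p2) → 30.3128
  f13: (p13, p11, p2) → 18.5393
  f14: (p0, p4, p9) → 30.1795
  f15: (p0, p15, p9) → 27.0128
  f16: (p0, p15, p4) → 35.2417
  f17: (p1, p3, p6) → 17.0000
  f18: (p1, p13, p6) → 11.3419
  f19: (p1, p3, p11) → 31.2538
  f20: (p1, p13, p11) → 18.7162
Σ area = 617.589

Euler: V−E+F = 12−30+20 = 2.

facets=20 area=617.589


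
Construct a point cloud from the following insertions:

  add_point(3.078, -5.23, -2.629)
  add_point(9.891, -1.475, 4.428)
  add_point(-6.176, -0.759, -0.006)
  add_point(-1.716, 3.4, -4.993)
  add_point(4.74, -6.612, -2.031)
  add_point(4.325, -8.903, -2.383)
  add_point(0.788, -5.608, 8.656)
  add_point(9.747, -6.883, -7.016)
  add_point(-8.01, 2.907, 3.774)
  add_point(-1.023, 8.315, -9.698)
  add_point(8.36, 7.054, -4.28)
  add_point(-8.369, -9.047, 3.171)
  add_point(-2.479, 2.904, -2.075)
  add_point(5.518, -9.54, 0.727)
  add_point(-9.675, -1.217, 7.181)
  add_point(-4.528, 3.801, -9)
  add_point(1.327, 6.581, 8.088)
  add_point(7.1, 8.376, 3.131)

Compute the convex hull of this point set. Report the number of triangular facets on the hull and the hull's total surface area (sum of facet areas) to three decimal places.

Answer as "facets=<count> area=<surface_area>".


facets=22 area=1161.536

Points on the hull: [1, 5, 6, 7, 8, 9, 10, 11, 13, 14, 15, 16, 17] (13 of 18).

Facet areas (half cross-product norm):
  f1: (p16, p17, p1) → 40.1444
  f2: (p16, p9, p17) → 58.7740
  f3: (p13, p7, p1) → 45.2262
  f4: (p10, p9, p17) → 39.4365
  f5: (p10, p7, p9) → 77.4319
  f6: (p10, p17, p1) → 39.2343
  f7: (p10, p7, p1) → 72.9601
  f8: (p6, p16, p14) → 65.4967
  f9: (p6, p16, p1) → 59.6861
  f10: (p6, p11, p14) → 46.3165
  f11: (p6, p13, p1) → 45.3467
  f12: (p6, p11, p13) → 55.8501
  f13: (p8, p16, p14) → 29.5302
  f14: (p8, p16, p9) → 86.9397
  f15: (p15, p7, p9) → 51.6453
  f16: (p15, p11, p7) → 153.4568
  f17: (p15, p8, p9) → 36.0713
  f18: (p15, p11, p14) → 77.0577
  f19: (p15, p8, p14) → 26.0657
  f20: (p5, p13, p7) → 11.6916
  f21: (p5, p11, p7) → 19.7038
  f22: (p5, p11, p13) → 23.4699
Σ area = 1161.536

Euler: V−E+F = 13−33+22 = 2.


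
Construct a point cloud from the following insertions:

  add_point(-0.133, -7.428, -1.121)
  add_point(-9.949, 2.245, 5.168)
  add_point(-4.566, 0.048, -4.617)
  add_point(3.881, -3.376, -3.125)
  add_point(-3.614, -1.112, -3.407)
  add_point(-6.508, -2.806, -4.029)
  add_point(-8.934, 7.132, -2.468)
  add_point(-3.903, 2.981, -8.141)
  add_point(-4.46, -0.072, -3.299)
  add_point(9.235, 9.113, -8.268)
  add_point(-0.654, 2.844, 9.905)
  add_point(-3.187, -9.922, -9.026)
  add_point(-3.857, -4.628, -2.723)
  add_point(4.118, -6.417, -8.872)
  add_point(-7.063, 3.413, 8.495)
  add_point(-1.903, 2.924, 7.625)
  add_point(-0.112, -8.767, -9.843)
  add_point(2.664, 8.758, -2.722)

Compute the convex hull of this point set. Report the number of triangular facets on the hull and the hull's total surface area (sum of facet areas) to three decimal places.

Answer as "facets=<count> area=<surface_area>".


Extreme-point indices: [0, 1, 3, 5, 6, 7, 9, 10, 11, 13, 14, 16, 17] — 13 of 18 on the boundary.

Triangle areas on the boundary:
  f1: (p0, p11, p1) → 63.2126
  f2: (p5, p11, p1) → 21.5301
  f3: (p5, p6, p1) → 43.9979
  f4: (p5, p6, p11) → 21.1079
  f5: (p7, p6, p9) → 59.1566
  f6: (p7, p6, p11) → 46.5586
  f7: (p17, p10, p9) → 39.9724
  f8: (p17, p6, p9) → 31.8131
  f9: (p16, p0, p11) → 14.6652
  f10: (p16, p7, p9) → 89.6658
  f11: (p16, p7, p11) → 21.0881
  f12: (p3, p10, p9) → 109.7292
  f13: (p3, p0, p10) → 44.7361
  f14: (p14, p17, p10) → 47.2039
  f15: (p14, p17, p6) → 68.3832
  f16: (p14, p6, p1) → 19.0178
  f17: (p14, p0, p1) → 34.4572
  f18: (p14, p0, p10) → 49.5579
  f19: (p13, p16, p0) → 20.9990
  f20: (p13, p3, p0) → 19.6665
  f21: (p13, p16, p9) → 27.7154
  f22: (p13, p3, p9) → 47.1293
Σ area = 941.364

Euler: V−E+F = 13−33+22 = 2.

facets=22 area=941.364


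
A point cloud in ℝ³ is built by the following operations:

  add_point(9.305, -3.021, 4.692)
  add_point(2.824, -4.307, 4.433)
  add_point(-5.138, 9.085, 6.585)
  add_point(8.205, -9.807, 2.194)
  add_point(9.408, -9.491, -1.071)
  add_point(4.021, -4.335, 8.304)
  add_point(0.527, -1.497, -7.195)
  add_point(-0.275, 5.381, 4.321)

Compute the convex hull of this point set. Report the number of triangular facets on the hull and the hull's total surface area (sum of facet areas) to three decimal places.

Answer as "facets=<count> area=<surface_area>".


facets=12 area=489.538

8 of the 8 inputs are extreme points: [0, 1, 2, 3, 4, 5, 6, 7].

Area of each hull facet:
  f1: (p0, p6, p4) → 57.5223
  f2: (p0, p5, p2) → 51.9465
  f3: (p1, p6, p2) → 94.5395
  f4: (p1, p5, p2) → 31.8548
  f5: (p7, p6, p2) → 33.9063
  f6: (p7, p0, p2) → 15.7863
  f7: (p7, p0, p6) → 79.9974
  f8: (p3, p1, p5) → 16.2023
  f9: (p3, p0, p4) → 12.5609
  f10: (p3, p0, p5) → 23.7252
  f11: (p3, p6, p4) → 22.6970
  f12: (p3, p1, p6) → 48.7999
Σ area = 489.538

Euler characteristic 8−18+12 = 2 ✓


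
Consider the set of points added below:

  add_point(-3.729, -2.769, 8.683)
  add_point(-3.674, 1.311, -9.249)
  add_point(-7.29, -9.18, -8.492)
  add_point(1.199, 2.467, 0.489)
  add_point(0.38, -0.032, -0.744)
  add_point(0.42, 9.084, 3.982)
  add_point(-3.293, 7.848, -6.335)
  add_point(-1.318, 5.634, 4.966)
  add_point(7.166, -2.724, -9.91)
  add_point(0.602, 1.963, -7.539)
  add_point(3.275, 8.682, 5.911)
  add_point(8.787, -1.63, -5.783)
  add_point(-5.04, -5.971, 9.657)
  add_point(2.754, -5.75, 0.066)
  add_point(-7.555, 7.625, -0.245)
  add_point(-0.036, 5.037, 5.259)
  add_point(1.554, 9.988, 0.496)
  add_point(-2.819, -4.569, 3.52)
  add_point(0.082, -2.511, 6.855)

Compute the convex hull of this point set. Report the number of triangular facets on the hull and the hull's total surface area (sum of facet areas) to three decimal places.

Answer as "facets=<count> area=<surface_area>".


Hull vertices (13/19): indices [0, 1, 2, 5, 6, 8, 10, 11, 12, 13, 14, 16, 18].

Area of each hull facet:
  f1: (p12, p2, p14) → 141.0844
  f2: (p13, p12, p2) → 84.2480
  f3: (p0, p12, p14) → 17.6682
  f4: (p0, p10, p12) → 4.1930
  f5: (p8, p13, p11) → 20.7943
  f6: (p8, p13, p2) → 75.6285
  f7: (p5, p0, p14) → 59.3726
  f8: (p5, p0, p10) → 23.2368
  f9: (p16, p10, p11) → 43.7763
  f10: (p16, p8, p11) → 31.6428
  f11: (p16, p8, p6) → 66.0875
  f12: (p16, p5, p10) → 6.2594
  f13: (p16, p6, p14) → 30.4722
  f14: (p16, p5, p14) → 17.1215
  f15: (p18, p10, p12) → 27.1497
  f16: (p18, p13, p12) → 24.8622
  f17: (p18, p10, p11) → 86.2577
  f18: (p18, p13, p11) → 30.7243
  f19: (p1, p8, p2) → 64.4163
  f20: (p1, p8, p6) → 39.7196
  f21: (p1, p2, p14) → 60.7542
  f22: (p1, p6, p14) → 25.6212
Σ area = 981.091

Euler characteristic 13−33+22 = 2 ✓

facets=22 area=981.091


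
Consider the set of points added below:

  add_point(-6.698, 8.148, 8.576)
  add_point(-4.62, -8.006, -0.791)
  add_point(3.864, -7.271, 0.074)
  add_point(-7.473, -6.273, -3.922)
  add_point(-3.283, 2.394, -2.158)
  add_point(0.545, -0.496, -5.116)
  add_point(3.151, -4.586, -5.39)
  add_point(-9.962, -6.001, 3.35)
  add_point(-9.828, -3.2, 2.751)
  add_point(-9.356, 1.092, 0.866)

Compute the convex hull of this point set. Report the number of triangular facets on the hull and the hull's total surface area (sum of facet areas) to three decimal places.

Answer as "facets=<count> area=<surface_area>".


10 of the 10 inputs are extreme points: [0, 1, 2, 3, 4, 5, 6, 7, 8, 9].

Per-facet area ½‖(b−a)×(c−a)‖:
  f1: (p0, p2, p7) → 109.9607
  f2: (p6, p0, p2) → 62.9167
  f3: (p3, p9, p7) → 27.6196
  f4: (p8, p0, p7) → 12.1839
  f5: (p8, p9, p7) → 1.4051
  f6: (p8, p9, p0) → 23.9388
  f7: (p4, p9, p0) → 37.2348
  f8: (p4, p3, p9) → 29.9385
  f9: (p1, p6, p2) → 25.8620
  f10: (p1, p3, p6) → 22.0767
  f11: (p1, p2, p7) → 22.4743
  f12: (p1, p3, p7) → 15.8750
  f13: (p5, p6, p0) → 31.8678
  f14: (p5, p4, p0) → 18.0561
  f15: (p5, p3, p6) → 24.1461
  f16: (p5, p4, p3) → 26.6425
Σ area = 492.198

Check V−E+F: 10 − 24 + 16 = 2.

facets=16 area=492.198


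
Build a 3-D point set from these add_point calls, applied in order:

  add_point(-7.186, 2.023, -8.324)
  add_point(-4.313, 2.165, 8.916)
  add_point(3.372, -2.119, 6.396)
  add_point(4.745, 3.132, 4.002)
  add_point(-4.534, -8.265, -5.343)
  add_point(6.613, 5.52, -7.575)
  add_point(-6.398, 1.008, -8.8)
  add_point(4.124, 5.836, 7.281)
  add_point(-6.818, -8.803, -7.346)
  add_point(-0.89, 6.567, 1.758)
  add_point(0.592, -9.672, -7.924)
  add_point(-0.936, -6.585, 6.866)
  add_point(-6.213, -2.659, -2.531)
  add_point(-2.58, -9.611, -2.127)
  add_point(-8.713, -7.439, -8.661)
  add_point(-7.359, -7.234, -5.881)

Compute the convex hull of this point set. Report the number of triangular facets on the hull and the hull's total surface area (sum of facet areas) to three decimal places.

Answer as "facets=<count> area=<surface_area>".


facets=24 area=881.794

Hull vertices (14/16): indices [0, 1, 2, 3, 5, 6, 7, 8, 9, 10, 11, 13, 14, 15].

Facet areas (half cross-product norm):
  f1: (p0, p1, p14) → 83.6127
  f2: (p6, p10, p14) → 42.0154
  f3: (p6, p10, p5) → 85.6844
  f4: (p6, p0, p14) → 4.9853
  f5: (p6, p0, p5) → 9.1243
  f6: (p9, p0, p5) → 71.9980
  f7: (p9, p0, p1) → 55.6667
  f8: (p13, p11, p10) → 21.3957
  f9: (p15, p1, p14) → 14.2625
  f10: (p15, p11, p14) → 0.5482
  f11: (p15, p11, p1) → 68.4015
  f12: (p2, p10, p5) → 115.6135
  f13: (p2, p11, p10) → 47.2499
  f14: (p2, p11, p1) → 27.4495
  f15: (p8, p10, p14) → 6.9427
  f16: (p8, p13, p10) → 20.7448
  f17: (p8, p11, p14) → 15.9325
  f18: (p8, p13, p11) → 20.0260
  f19: (p7, p9, p1) → 31.5058
  f20: (p7, p2, p1) → 33.4721
  f21: (p7, p9, p5) → 44.5654
  f22: (p3, p2, p5) → 28.3120
  f23: (p3, p7, p5) → 19.8452
  f24: (p3, p7, p2) → 12.4399
Σ area = 881.794

Check V−E+F: 14 − 36 + 24 = 2.


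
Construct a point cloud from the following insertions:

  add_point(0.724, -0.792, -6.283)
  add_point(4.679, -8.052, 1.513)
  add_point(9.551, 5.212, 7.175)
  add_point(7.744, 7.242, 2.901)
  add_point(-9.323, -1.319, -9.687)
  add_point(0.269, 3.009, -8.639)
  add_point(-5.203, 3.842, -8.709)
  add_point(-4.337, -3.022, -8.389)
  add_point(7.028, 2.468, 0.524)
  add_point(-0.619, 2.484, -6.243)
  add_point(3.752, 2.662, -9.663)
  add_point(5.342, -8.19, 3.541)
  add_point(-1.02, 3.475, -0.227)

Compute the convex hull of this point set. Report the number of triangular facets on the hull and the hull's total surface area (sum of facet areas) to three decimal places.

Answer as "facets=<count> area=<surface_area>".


10 of the 13 inputs are extreme points: [1, 2, 3, 4, 6, 7, 8, 10, 11, 12].

Triangle areas on the boundary:
  f1: (p10, p3, p2) → 24.1470
  f2: (p12, p11, p4) → 91.5758
  f3: (p12, p11, p2) → 81.7529
  f4: (p12, p3, p2) → 23.0251
  f5: (p7, p10, p4) → 22.8301
  f6: (p8, p11, p2) → 42.1817
  f7: (p8, p10, p2) → 15.4947
  f8: (p8, p10, p11) → 58.3858
  f9: (p1, p10, p11) → 11.0306
  f10: (p1, p7, p10) → 69.5108
  f11: (p1, p11, p4) → 12.1737
  f12: (p1, p7, p4) → 20.1265
  f13: (p6, p12, p3) → 36.0811
  f14: (p6, p10, p3) → 62.7100
  f15: (p6, p12, p4) → 29.2981
  f16: (p6, p10, p4) → 26.3828
Σ area = 626.707

Euler: V−E+F = 10−24+16 = 2.

facets=16 area=626.707


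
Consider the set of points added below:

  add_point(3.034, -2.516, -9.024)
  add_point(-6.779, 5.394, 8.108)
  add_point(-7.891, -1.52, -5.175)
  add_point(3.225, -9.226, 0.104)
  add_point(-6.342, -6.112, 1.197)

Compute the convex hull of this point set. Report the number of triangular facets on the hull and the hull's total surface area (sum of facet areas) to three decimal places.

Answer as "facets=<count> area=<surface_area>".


Hull vertices (5/5): indices [0, 1, 2, 3, 4].

Per-facet area ½‖(b−a)×(c−a)‖:
  f1: (p0, p3, p2) → 64.5315
  f2: (p0, p1, p2) → 84.2209
  f3: (p0, p1, p3) → 109.3016
  f4: (p4, p3, p2) → 38.9649
  f5: (p4, p1, p2) → 53.5443
  f6: (p4, p1, p3) → 63.6553
Σ area = 414.218

Euler: V−E+F = 5−9+6 = 2.

facets=6 area=414.218


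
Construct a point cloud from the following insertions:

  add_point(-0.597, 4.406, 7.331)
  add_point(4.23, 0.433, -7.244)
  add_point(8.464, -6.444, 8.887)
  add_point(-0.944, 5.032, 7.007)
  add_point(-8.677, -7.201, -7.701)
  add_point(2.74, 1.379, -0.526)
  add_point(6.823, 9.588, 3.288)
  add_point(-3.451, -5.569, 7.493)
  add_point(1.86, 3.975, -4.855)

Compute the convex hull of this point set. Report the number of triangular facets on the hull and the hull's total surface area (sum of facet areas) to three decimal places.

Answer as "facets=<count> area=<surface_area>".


Points on the hull: [0, 1, 2, 3, 4, 6, 7, 8] (8 of 9).

Facet areas (half cross-product norm):
  f1: (p0, p6, p2) → 70.4440
  f2: (p1, p2, p4) → 135.2369
  f3: (p1, p6, p2) → 113.6420
  f4: (p7, p2, p4) → 88.0467
  f5: (p7, p0, p2) → 61.1351
  f6: (p3, p0, p6) → 3.7660
  f7: (p3, p7, p4) → 87.2980
  f8: (p3, p7, p0) → 3.0945
  f9: (p8, p1, p4) → 36.6284
  f10: (p8, p1, p6) → 23.2515
  f11: (p8, p3, p4) → 95.2252
  f12: (p8, p3, p6) → 51.1784
Σ area = 768.947

Euler: V−E+F = 8−18+12 = 2.

facets=12 area=768.947


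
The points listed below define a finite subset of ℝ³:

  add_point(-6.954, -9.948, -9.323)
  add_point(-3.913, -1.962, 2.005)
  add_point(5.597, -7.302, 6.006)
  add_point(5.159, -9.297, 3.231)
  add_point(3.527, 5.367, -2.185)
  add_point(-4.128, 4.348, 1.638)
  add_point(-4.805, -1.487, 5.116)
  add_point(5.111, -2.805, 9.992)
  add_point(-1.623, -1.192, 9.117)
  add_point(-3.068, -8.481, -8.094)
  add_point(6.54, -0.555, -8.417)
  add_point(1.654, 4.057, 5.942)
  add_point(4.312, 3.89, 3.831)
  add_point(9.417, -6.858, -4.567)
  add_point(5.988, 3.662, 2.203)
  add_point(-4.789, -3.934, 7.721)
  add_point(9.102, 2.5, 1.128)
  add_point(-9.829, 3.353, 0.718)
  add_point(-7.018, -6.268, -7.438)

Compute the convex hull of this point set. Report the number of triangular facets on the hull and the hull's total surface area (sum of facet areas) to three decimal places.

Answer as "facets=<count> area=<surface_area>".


Extreme-point indices: [0, 2, 3, 4, 5, 7, 8, 10, 11, 12, 13, 14, 15, 16, 17, 18] — 16 of 19 on the boundary.

Facet areas (half cross-product norm):
  f1: (p10, p0, p13) → 64.7099
  f2: (p15, p0, p17) → 93.2592
  f3: (p3, p0, p13) → 77.2478
  f4: (p3, p15, p0) → 101.7235
  f5: (p18, p0, p17) → 8.0400
  f6: (p18, p10, p17) → 95.1666
  f7: (p18, p10, p0) → 29.0795
  f8: (p4, p10, p17) → 58.4930
  f9: (p8, p15, p17) → 24.7632
  f10: (p8, p15, p7) → 12.4620
  f11: (p2, p7, p13) → 26.6292
  f12: (p2, p3, p13) → 14.0140
  f13: (p2, p15, p7) → 30.4523
  f14: (p2, p3, p15) → 18.7233
  f15: (p16, p7, p13) → 60.6742
  f16: (p16, p10, p13) → 39.0659
  f17: (p16, p4, p10) → 31.6222
  f18: (p11, p8, p17) → 42.1611
  f19: (p11, p8, p7) → 23.6603
  f20: (p12, p11, p4) → 9.2579
  f21: (p12, p16, p7) → 25.8469
  f22: (p12, p11, p7) → 14.7317
  f23: (p5, p4, p17) → 14.6403
  f24: (p5, p11, p17) → 10.5471
  f25: (p5, p11, p4) → 27.8717
  f26: (p14, p16, p4) → 8.9451
  f27: (p14, p12, p4) → 6.0951
  f28: (p14, p12, p16) → 1.9314
Σ area = 971.814

Check V−E+F: 16 − 42 + 28 = 2.

facets=28 area=971.814


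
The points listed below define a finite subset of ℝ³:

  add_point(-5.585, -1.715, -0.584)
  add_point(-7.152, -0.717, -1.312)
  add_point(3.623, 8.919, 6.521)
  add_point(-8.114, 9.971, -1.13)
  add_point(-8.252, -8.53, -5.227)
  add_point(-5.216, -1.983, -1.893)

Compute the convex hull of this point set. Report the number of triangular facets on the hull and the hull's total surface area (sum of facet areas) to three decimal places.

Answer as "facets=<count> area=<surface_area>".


Points on the hull: [0, 1, 2, 3, 4, 5] (6 of 6).

Area of each hull facet:
  f1: (p0, p2, p4) → 20.9184
  f2: (p1, p3, p4) → 22.4782
  f3: (p1, p0, p4) → 8.6385
  f4: (p1, p3, p2) → 74.6527
  f5: (p1, p0, p2) → 15.0666
  f6: (p5, p2, p4) → 15.6535
  f7: (p5, p3, p4) → 33.2150
  f8: (p5, p3, p2) → 84.1433
Σ area = 274.766

Euler: V−E+F = 6−12+8 = 2.

facets=8 area=274.766


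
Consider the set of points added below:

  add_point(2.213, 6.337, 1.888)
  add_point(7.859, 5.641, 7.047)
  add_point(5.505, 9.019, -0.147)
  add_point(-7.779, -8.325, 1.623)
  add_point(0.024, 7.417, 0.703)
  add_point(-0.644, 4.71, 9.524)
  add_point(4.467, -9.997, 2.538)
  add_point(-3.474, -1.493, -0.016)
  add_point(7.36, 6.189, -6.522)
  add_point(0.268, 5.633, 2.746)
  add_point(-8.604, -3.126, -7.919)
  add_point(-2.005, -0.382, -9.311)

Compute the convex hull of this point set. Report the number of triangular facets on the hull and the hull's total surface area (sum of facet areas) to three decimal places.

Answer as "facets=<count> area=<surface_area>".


facets=14 area=876.580

9 of the 12 inputs are extreme points: [1, 2, 3, 4, 5, 6, 8, 10, 11].

Facet areas (half cross-product norm):
  f1: (p5, p6, p1) → 72.2482
  f2: (p8, p6, p1) → 109.6470
  f3: (p3, p6, p10) → 66.1126
  f4: (p3, p5, p10) → 91.4545
  f5: (p3, p5, p6) → 97.7297
  f6: (p11, p6, p10) → 60.3422
  f7: (p11, p8, p6) → 96.3920
  f8: (p2, p5, p1) → 36.9043
  f9: (p2, p8, p1) → 25.2936
  f10: (p4, p5, p10) → 71.5948
  f11: (p4, p2, p5) → 25.5559
  f12: (p4, p11, p10) → 45.6188
  f13: (p4, p11, p8) → 57.5992
  f14: (p4, p2, p8) → 20.0875
Σ area = 876.580

Check V−E+F: 9 − 21 + 14 = 2.


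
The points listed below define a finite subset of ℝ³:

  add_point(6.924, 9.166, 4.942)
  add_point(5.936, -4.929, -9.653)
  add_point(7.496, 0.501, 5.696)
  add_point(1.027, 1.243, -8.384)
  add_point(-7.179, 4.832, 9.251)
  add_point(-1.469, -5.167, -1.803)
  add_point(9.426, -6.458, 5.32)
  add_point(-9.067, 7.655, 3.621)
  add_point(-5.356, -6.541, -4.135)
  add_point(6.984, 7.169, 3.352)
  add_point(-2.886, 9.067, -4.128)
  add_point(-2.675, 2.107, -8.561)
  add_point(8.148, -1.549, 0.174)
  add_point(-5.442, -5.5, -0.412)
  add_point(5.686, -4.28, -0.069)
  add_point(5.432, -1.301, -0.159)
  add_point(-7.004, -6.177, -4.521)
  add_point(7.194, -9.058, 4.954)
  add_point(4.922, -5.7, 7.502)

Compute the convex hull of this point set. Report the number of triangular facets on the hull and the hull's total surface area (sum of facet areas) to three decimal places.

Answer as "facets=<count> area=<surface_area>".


Hull vertices (16/19): indices [0, 1, 2, 3, 4, 6, 7, 8, 9, 10, 11, 12, 13, 16, 17, 18].

Facet areas (half cross-product norm):
  f1: (p4, p0, p7) → 50.2884
  f2: (p4, p16, p7) → 53.1802
  f3: (p10, p0, p7) → 66.7168
  f4: (p12, p0, p6) → 39.9438
  f5: (p12, p1, p6) → 33.6883
  f6: (p17, p1, p6) → 26.2129
  f7: (p18, p4, p0) → 104.8241
  f8: (p18, p17, p6) → 7.9251
  f9: (p3, p1, p0) → 63.6299
  f10: (p3, p10, p0) → 64.9871
  f11: (p9, p1, p0) → 3.8501
  f12: (p9, p12, p0) → 3.9522
  f13: (p9, p12, p1) → 40.2949
  f14: (p8, p16, p1) → 7.5611
  f15: (p8, p17, p1) → 89.3193
  f16: (p8, p17, p16) → 5.2044
  f17: (p2, p0, p6) → 7.7057
  f18: (p2, p18, p6) → 16.7420
  f19: (p2, p18, p0) → 14.1202
  f20: (p13, p17, p16) → 24.6374
  f21: (p13, p18, p17) → 31.1595
  f22: (p13, p4, p16) → 22.8238
  f23: (p13, p18, p4) → 88.5573
  f24: (p11, p3, p10) → 15.4167
  f25: (p11, p16, p7) → 73.9233
  f26: (p11, p10, p7) → 39.2537
  f27: (p11, p16, p1) → 56.2794
  f28: (p11, p3, p1) → 9.7726
Σ area = 1061.970

Check V−E+F: 16 − 42 + 28 = 2.

facets=28 area=1061.970
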